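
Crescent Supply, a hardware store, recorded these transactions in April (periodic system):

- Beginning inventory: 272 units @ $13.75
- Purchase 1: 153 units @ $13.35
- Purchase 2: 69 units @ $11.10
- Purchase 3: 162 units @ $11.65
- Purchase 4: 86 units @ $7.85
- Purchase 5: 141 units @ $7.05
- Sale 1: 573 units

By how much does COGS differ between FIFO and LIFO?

$1,611.20

FIFO COGS: 272 @ $13.75 + 153 @ $13.35 + 69 @ $11.10 + 79 @ $11.65 = $7,468.80
LIFO COGS: 141 @ $7.05 + 86 @ $7.85 + 162 @ $11.65 + 69 @ $11.10 + 115 @ $13.35 = $5,857.60
Difference = |$7,468.80 − $5,857.60| = $1,611.20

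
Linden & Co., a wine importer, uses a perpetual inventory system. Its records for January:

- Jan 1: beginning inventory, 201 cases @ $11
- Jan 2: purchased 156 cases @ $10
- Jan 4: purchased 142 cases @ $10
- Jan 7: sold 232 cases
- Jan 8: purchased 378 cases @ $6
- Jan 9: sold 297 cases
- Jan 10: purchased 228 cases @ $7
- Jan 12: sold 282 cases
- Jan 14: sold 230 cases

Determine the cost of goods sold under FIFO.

COGS = $8,607

Jan 7, 232 sold [FIFO — oldest first]: 201 @ $11 + 31 @ $10 = $2,521
Jan 9, 297 sold [FIFO — oldest first]: 125 @ $10 + 142 @ $10 + 30 @ $6 = $2,850
Jan 12, 282 sold [FIFO — oldest first]: 282 @ $6 = $1,692
Jan 14, 230 sold [FIFO — oldest first]: 66 @ $6 + 164 @ $7 = $1,544
Total COGS = $2,521 + $2,850 + $1,692 + $1,544 = $8,607
Ending inventory: 64 @ $7 = $448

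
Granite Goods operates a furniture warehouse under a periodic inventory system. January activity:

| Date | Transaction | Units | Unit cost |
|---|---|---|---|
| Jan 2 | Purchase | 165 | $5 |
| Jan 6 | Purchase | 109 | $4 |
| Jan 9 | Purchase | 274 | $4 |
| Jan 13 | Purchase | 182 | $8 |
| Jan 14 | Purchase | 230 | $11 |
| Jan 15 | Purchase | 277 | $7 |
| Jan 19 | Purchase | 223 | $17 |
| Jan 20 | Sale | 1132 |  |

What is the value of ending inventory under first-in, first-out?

Jan 20, 1132 sold [FIFO — oldest first]: 165 @ $5 + 109 @ $4 + 274 @ $4 + 182 @ $8 + 230 @ $11 + 172 @ $7 = $7,547
Ending inventory: 105 @ $7 + 223 @ $17 = $4,526
Check: goods available $12,073 = COGS $7,547 + ending $4,526

Ending inventory = $4,526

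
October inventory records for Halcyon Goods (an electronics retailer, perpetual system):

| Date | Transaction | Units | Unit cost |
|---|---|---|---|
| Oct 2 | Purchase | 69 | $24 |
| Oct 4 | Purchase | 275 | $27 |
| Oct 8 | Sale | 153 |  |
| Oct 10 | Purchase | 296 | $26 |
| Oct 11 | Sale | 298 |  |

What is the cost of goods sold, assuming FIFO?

Oct 8, 153 sold [FIFO — oldest first]: 69 @ $24 + 84 @ $27 = $3,924
Oct 11, 298 sold [FIFO — oldest first]: 191 @ $27 + 107 @ $26 = $7,939
Total COGS = $3,924 + $7,939 = $11,863
Ending inventory: 189 @ $26 = $4,914
Check: goods available $16,777 = COGS $11,863 + ending $4,914

COGS = $11,863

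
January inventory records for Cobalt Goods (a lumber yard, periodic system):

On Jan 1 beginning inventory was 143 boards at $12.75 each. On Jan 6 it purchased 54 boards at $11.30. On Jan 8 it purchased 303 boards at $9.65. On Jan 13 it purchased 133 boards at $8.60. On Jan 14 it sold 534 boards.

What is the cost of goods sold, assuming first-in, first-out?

COGS = $5,649.80

Jan 14, 534 sold [FIFO — oldest first]: 143 @ $12.75 + 54 @ $11.30 + 303 @ $9.65 + 34 @ $8.60 = $5,649.80
Ending inventory: 99 @ $8.60 = $851.40
Check: goods available $6,501.20 = COGS $5,649.80 + ending $851.40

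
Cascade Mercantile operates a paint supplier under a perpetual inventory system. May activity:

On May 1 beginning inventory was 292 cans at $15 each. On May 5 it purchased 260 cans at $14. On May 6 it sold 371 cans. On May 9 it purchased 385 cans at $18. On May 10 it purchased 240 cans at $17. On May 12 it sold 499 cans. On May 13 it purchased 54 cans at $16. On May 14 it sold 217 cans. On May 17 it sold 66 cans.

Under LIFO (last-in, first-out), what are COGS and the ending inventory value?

May 6, 371 sold [LIFO — newest first]: 260 @ $14 + 111 @ $15 = $5,305
May 12, 499 sold [LIFO — newest first]: 240 @ $17 + 259 @ $18 = $8,742
May 14, 217 sold [LIFO — newest first]: 54 @ $16 + 126 @ $18 + 37 @ $15 = $3,687
May 17, 66 sold [LIFO — newest first]: 66 @ $15 = $990
Total COGS = $5,305 + $8,742 + $3,687 + $990 = $18,724
Ending inventory: 78 @ $15 = $1,170

COGS = $18,724; ending inventory = $1,170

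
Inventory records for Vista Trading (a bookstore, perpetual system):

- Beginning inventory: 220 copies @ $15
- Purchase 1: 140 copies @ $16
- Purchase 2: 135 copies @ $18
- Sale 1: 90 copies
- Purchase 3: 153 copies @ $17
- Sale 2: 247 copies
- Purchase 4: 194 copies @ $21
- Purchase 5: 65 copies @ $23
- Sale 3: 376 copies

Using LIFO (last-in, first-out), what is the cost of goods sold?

COGS = $13,230

Sale 1 (90) [LIFO — newest first]: 90 @ $18 = $1,620
Sale 2 (247) [LIFO — newest first]: 153 @ $17 + 45 @ $18 + 49 @ $16 = $4,195
Sale 3 (376) [LIFO — newest first]: 65 @ $23 + 194 @ $21 + 91 @ $16 + 26 @ $15 = $7,415
Total COGS = $1,620 + $4,195 + $7,415 = $13,230
Ending inventory: 194 @ $15 = $2,910
Check: goods available $16,140 = COGS $13,230 + ending $2,910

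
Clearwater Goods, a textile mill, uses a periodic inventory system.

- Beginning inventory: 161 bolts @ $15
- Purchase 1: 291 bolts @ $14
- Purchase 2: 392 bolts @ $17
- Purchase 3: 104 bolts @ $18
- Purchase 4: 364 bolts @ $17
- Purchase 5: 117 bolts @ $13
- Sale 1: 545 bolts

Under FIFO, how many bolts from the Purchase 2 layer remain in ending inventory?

Sale 1 (545) [FIFO — oldest first]: 161 @ $15 + 291 @ $14 + 93 @ $17 = $8,070
Ending inventory: 299 @ $17 + 104 @ $18 + 364 @ $17 + 117 @ $13 = $14,664
Check: goods available $22,734 = COGS $8,070 + ending $14,664

299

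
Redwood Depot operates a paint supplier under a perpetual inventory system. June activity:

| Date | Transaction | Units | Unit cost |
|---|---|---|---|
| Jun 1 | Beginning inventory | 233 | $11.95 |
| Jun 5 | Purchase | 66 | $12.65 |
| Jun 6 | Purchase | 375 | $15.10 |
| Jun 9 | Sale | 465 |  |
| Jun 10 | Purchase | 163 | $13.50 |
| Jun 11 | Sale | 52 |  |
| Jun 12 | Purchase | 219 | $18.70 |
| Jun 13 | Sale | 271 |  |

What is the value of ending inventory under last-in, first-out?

Jun 9, 465 sold [LIFO — newest first]: 375 @ $15.10 + 66 @ $12.65 + 24 @ $11.95 = $6,784.20
Jun 11, 52 sold [LIFO — newest first]: 52 @ $13.50 = $702.00
Jun 13, 271 sold [LIFO — newest first]: 219 @ $18.70 + 52 @ $13.50 = $4,797.30
Total COGS = $6,784.20 + $702.00 + $4,797.30 = $12,283.50
Ending inventory: 209 @ $11.95 + 59 @ $13.50 = $3,294.05

Ending inventory = $3,294.05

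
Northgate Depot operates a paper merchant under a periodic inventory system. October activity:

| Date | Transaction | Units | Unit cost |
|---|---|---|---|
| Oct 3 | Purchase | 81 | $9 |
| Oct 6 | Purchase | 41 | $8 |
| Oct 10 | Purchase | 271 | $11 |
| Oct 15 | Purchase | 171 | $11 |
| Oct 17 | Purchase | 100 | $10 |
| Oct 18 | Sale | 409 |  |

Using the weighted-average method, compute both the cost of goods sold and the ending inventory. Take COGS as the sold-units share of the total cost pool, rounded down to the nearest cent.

COGS = $4,261.85; ending inventory = $2,657.15

Oct 18, sell 409: 409/664 × $6,919.00 → $4,261.85
Ending inventory (cost pool remaining) = $2,657.15
Check: goods available $6,919.00 = COGS $4,261.85 + ending $2,657.15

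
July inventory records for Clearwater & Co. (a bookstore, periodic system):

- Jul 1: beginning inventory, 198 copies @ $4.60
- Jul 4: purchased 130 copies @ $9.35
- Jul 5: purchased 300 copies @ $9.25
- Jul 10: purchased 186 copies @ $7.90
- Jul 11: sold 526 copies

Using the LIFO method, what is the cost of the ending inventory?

Ending inventory = $1,752.30

Jul 11, 526 sold [LIFO — newest first]: 186 @ $7.90 + 300 @ $9.25 + 40 @ $9.35 = $4,618.40
Ending inventory: 198 @ $4.60 + 90 @ $9.35 = $1,752.30
Check: goods available $6,370.70 = COGS $4,618.40 + ending $1,752.30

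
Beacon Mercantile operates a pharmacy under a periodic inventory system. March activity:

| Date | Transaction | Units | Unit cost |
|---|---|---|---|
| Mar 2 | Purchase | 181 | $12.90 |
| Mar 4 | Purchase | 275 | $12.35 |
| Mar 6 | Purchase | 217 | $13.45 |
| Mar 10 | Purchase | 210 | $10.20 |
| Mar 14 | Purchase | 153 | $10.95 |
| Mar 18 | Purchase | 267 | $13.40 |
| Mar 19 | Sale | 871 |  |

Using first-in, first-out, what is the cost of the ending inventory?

Ending inventory = $5,375.55

Mar 19, 871 sold [FIFO — oldest first]: 181 @ $12.90 + 275 @ $12.35 + 217 @ $13.45 + 198 @ $10.20 = $10,669.40
Ending inventory: 12 @ $10.20 + 153 @ $10.95 + 267 @ $13.40 = $5,375.55
Check: goods available $16,044.95 = COGS $10,669.40 + ending $5,375.55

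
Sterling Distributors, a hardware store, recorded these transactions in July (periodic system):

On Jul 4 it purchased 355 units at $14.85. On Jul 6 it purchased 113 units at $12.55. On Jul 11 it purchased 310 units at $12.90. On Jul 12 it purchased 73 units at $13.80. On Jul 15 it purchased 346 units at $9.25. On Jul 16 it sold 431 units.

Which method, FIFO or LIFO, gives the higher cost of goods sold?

FIFO COGS: 355 @ $14.85 + 76 @ $12.55 = $6,225.55
LIFO COGS: 346 @ $9.25 + 73 @ $13.80 + 12 @ $12.90 = $4,362.70

FIFO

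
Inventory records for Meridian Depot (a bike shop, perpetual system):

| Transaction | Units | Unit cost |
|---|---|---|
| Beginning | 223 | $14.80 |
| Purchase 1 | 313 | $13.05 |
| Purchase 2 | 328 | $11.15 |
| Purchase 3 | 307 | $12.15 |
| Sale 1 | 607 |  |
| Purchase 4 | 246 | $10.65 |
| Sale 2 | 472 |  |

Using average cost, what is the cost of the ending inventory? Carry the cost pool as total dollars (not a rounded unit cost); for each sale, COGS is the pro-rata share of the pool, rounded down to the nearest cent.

After Beginning: 223 on hand, pool $3,300.40 (≈ $14.8000 each)
After Purchase 1: 536 on hand, pool $7,385.05 (≈ $13.7781 each)
After Purchase 2: 864 on hand, pool $11,042.25 (≈ $12.7804 each)
After Purchase 3: 1171 on hand, pool $14,772.30 (≈ $12.6151 each)
Sale 1, sell 607: 607/1171 × $14,772.30 → $7,657.37
After Purchase 4: 810 on hand, pool $9,734.83 (≈ $12.0183 each)
Sale 2, sell 472: 472/810 × $9,734.83 → $5,672.64
Total COGS = $7,657.37 + $5,672.64 = $13,330.01
Ending inventory (cost pool remaining) = $4,062.19

Ending inventory = $4,062.19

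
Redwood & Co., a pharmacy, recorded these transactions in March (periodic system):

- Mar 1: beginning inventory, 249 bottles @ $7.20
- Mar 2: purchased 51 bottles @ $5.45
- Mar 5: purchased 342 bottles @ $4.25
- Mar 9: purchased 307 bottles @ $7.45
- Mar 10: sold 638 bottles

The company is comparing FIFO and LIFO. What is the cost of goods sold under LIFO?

FIFO COGS: 249 @ $7.20 + 51 @ $5.45 + 338 @ $4.25 = $3,507.25
LIFO COGS: 307 @ $7.45 + 331 @ $4.25 = $3,693.90

COGS = $3,693.90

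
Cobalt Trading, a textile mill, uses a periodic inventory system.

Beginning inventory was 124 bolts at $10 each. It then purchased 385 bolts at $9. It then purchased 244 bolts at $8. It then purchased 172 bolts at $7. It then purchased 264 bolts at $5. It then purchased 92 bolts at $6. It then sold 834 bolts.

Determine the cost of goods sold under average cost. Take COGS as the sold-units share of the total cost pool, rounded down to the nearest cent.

COGS = $6,336.70

Sale 1, sell 834: 834/1281 × $9,733.00 → $6,336.70
Ending inventory (cost pool remaining) = $3,396.30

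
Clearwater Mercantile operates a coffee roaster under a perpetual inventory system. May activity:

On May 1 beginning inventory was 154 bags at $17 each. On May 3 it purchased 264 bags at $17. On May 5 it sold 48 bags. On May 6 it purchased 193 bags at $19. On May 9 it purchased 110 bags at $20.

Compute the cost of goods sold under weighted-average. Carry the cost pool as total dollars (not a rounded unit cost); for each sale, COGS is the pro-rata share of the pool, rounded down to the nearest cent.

COGS = $816.00

After May 1: 154 on hand, pool $2,618.00 (≈ $17.0000 each)
After May 3: 418 on hand, pool $7,106.00 (≈ $17.0000 each)
May 5, sell 48: 48/418 × $7,106.00 → $816.00
After May 6: 563 on hand, pool $9,957.00 (≈ $17.6856 each)
After May 9: 673 on hand, pool $12,157.00 (≈ $18.0639 each)
Ending inventory (cost pool remaining) = $12,157.00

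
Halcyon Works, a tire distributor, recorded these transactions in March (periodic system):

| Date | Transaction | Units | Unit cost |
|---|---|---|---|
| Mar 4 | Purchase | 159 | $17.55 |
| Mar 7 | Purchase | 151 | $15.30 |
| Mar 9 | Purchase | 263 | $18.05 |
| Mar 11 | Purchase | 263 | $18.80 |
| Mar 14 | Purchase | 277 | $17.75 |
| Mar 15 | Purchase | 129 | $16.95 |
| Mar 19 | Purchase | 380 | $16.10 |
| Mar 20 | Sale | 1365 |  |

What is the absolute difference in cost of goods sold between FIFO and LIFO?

$152.15

FIFO COGS: 159 @ $17.55 + 151 @ $15.30 + 263 @ $18.05 + 263 @ $18.80 + 277 @ $17.75 + 129 @ $16.95 + 123 @ $16.10 = $23,875.90
LIFO COGS: 380 @ $16.10 + 129 @ $16.95 + 277 @ $17.75 + 263 @ $18.80 + 263 @ $18.05 + 53 @ $15.30 = $23,723.75
Difference = |$23,875.90 − $23,723.75| = $152.15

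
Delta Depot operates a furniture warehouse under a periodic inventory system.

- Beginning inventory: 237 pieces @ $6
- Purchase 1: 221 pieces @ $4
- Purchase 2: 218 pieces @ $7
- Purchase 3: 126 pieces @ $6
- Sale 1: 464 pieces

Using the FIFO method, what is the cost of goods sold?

Sale 1 (464) [FIFO — oldest first]: 237 @ $6 + 221 @ $4 + 6 @ $7 = $2,348
Ending inventory: 212 @ $7 + 126 @ $6 = $2,240

COGS = $2,348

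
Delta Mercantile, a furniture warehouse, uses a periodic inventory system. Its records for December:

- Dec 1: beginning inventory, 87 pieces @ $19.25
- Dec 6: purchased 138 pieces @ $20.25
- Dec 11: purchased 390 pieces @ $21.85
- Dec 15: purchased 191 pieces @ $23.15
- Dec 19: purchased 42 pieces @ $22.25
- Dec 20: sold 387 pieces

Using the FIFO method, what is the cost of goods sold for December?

Dec 20, 387 sold [FIFO — oldest first]: 87 @ $19.25 + 138 @ $20.25 + 162 @ $21.85 = $8,008.95
Ending inventory: 228 @ $21.85 + 191 @ $23.15 + 42 @ $22.25 = $10,337.95
Check: goods available $18,346.90 = COGS $8,008.95 + ending $10,337.95

COGS = $8,008.95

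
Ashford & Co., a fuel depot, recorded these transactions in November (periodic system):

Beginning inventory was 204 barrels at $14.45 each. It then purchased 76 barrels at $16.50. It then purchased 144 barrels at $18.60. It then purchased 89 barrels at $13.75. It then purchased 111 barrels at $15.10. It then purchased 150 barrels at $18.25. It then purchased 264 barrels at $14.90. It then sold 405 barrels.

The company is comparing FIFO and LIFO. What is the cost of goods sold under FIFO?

COGS = $6,526.80

FIFO COGS: 204 @ $14.45 + 76 @ $16.50 + 125 @ $18.60 = $6,526.80
LIFO COGS: 264 @ $14.90 + 141 @ $18.25 = $6,506.85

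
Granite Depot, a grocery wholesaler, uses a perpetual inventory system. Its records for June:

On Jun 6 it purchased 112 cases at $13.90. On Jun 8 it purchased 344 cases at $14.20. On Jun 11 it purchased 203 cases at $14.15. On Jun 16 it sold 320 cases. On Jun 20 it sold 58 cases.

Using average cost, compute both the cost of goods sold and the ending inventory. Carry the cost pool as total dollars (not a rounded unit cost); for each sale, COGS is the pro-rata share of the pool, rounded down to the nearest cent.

COGS = $5,342.50; ending inventory = $3,971.55

After Jun 6: 112 on hand, pool $1,556.80 (≈ $13.9000 each)
After Jun 8: 456 on hand, pool $6,441.60 (≈ $14.1263 each)
After Jun 11: 659 on hand, pool $9,314.05 (≈ $14.1336 each)
Jun 16, sell 320: 320/659 × $9,314.05 → $4,522.75
Jun 20, sell 58: 58/339 × $4,791.30 → $819.75
Total COGS = $4,522.75 + $819.75 = $5,342.50
Ending inventory (cost pool remaining) = $3,971.55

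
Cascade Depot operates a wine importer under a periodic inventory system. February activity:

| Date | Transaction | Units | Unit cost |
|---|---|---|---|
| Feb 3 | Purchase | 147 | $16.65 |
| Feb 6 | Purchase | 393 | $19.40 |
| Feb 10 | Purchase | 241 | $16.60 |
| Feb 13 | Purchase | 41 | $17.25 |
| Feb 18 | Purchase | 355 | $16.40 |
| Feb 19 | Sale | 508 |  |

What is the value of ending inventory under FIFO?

Ending inventory = $11,150.65

Feb 19, 508 sold [FIFO — oldest first]: 147 @ $16.65 + 361 @ $19.40 = $9,450.95
Ending inventory: 32 @ $19.40 + 241 @ $16.60 + 41 @ $17.25 + 355 @ $16.40 = $11,150.65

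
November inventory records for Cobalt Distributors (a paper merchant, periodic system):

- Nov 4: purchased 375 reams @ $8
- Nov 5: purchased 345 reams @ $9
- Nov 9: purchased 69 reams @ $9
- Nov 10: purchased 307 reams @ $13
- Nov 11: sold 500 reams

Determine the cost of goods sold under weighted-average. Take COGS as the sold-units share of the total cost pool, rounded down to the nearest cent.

COGS = $4,889.14

Nov 11, sell 500: 500/1096 × $10,717.00 → $4,889.14
Ending inventory (cost pool remaining) = $5,827.86
Check: goods available $10,717.00 = COGS $4,889.14 + ending $5,827.86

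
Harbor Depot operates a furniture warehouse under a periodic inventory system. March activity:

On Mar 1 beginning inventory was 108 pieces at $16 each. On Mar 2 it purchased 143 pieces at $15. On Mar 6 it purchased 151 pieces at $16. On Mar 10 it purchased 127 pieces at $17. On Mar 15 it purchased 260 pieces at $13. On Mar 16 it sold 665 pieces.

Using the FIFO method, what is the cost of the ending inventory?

Mar 16, 665 sold [FIFO — oldest first]: 108 @ $16 + 143 @ $15 + 151 @ $16 + 127 @ $17 + 136 @ $13 = $10,216
Ending inventory: 124 @ $13 = $1,612

Ending inventory = $1,612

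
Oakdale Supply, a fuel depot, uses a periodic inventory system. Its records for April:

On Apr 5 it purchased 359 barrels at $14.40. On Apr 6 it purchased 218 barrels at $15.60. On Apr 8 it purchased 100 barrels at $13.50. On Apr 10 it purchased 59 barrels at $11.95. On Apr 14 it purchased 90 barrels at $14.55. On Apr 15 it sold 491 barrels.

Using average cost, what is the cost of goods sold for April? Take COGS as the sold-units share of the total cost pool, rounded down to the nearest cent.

Apr 15, sell 491: 491/826 × $11,934.95 → $7,094.50
Ending inventory (cost pool remaining) = $4,840.45

COGS = $7,094.50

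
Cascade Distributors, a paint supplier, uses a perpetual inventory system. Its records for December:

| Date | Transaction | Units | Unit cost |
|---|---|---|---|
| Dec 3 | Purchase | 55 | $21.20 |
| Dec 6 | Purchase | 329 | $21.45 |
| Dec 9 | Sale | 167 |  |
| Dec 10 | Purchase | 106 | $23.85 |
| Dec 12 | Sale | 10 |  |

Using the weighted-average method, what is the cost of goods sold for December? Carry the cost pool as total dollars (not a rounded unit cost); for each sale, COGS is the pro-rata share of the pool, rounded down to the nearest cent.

COGS = $3,798.30

After Dec 3: 55 on hand, pool $1,166.00 (≈ $21.2000 each)
After Dec 6: 384 on hand, pool $8,223.05 (≈ $21.4142 each)
Dec 9, sell 167: 167/384 × $8,223.05 → $3,576.17
After Dec 10: 323 on hand, pool $7,174.98 (≈ $22.2136 each)
Dec 12, sell 10: 10/323 × $7,174.98 → $222.13
Total COGS = $3,576.17 + $222.13 = $3,798.30
Ending inventory (cost pool remaining) = $6,952.85
Check: goods available $10,751.15 = COGS $3,798.30 + ending $6,952.85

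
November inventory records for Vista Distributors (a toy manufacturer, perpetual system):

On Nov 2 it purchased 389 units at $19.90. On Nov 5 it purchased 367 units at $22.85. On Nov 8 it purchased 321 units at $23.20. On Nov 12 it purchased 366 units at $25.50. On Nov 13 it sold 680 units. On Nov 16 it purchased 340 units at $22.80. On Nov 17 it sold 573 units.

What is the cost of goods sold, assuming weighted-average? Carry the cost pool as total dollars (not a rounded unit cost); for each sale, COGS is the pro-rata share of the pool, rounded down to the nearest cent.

After Nov 2: 389 on hand, pool $7,741.10 (≈ $19.9000 each)
After Nov 5: 756 on hand, pool $16,127.05 (≈ $21.3321 each)
After Nov 8: 1077 on hand, pool $23,574.25 (≈ $21.8888 each)
After Nov 12: 1443 on hand, pool $32,907.25 (≈ $22.8047 each)
Nov 13, sell 680: 680/1443 × $32,907.25 → $15,507.22
After Nov 16: 1103 on hand, pool $25,152.03 (≈ $22.8033 each)
Nov 17, sell 573: 573/1103 × $25,152.03 → $13,066.28
Total COGS = $15,507.22 + $13,066.28 = $28,573.50
Ending inventory (cost pool remaining) = $12,085.75

COGS = $28,573.50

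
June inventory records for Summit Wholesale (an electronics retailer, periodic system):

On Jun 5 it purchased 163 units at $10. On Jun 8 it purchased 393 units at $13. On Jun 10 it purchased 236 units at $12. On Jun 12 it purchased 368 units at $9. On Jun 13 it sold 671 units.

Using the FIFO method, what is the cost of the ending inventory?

Ending inventory = $4,764

Jun 13, 671 sold [FIFO — oldest first]: 163 @ $10 + 393 @ $13 + 115 @ $12 = $8,119
Ending inventory: 121 @ $12 + 368 @ $9 = $4,764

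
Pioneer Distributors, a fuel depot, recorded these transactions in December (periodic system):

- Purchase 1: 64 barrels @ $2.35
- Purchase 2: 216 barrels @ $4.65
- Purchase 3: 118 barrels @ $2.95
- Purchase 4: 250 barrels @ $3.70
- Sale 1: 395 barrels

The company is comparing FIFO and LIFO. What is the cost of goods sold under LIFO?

FIFO COGS: 64 @ $2.35 + 216 @ $4.65 + 115 @ $2.95 = $1,494.05
LIFO COGS: 250 @ $3.70 + 118 @ $2.95 + 27 @ $4.65 = $1,398.65

COGS = $1,398.65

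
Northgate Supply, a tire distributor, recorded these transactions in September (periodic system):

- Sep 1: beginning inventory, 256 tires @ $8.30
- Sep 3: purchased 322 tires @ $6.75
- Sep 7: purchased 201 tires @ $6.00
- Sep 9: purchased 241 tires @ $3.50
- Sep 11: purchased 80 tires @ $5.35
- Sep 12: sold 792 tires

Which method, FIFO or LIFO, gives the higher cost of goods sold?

FIFO COGS: 256 @ $8.30 + 322 @ $6.75 + 201 @ $6.00 + 13 @ $3.50 = $5,549.80
LIFO COGS: 80 @ $5.35 + 241 @ $3.50 + 201 @ $6.00 + 270 @ $6.75 = $4,300.00

FIFO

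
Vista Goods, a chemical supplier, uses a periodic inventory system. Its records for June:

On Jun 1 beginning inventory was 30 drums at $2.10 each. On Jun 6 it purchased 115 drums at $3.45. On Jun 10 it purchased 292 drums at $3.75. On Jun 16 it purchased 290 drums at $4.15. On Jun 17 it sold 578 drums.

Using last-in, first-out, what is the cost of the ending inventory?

Jun 17, 578 sold [LIFO — newest first]: 290 @ $4.15 + 288 @ $3.75 = $2,283.50
Ending inventory: 30 @ $2.10 + 115 @ $3.45 + 4 @ $3.75 = $474.75
Check: goods available $2,758.25 = COGS $2,283.50 + ending $474.75

Ending inventory = $474.75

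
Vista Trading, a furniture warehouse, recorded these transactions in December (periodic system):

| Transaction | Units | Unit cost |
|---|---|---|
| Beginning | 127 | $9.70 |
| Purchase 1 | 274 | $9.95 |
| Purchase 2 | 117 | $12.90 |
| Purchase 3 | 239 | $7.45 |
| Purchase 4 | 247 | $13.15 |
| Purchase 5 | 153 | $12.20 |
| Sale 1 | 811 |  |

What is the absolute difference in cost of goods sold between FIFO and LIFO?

$993.60

FIFO COGS: 127 @ $9.70 + 274 @ $9.95 + 117 @ $12.90 + 239 @ $7.45 + 54 @ $13.15 = $7,958.15
LIFO COGS: 153 @ $12.20 + 247 @ $13.15 + 239 @ $7.45 + 117 @ $12.90 + 55 @ $9.95 = $8,951.75
Difference = |$7,958.15 − $8,951.75| = $993.60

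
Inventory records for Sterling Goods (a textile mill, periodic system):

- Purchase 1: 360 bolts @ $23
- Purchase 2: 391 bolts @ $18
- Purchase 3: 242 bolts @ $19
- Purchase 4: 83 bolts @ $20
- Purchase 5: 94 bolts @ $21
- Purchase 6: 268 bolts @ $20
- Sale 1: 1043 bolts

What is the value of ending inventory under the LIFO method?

Sale 1 (1043) [LIFO — newest first]: 268 @ $20 + 94 @ $21 + 83 @ $20 + 242 @ $19 + 356 @ $18 = $20,000
Ending inventory: 360 @ $23 + 35 @ $18 = $8,910
Check: goods available $28,910 = COGS $20,000 + ending $8,910

Ending inventory = $8,910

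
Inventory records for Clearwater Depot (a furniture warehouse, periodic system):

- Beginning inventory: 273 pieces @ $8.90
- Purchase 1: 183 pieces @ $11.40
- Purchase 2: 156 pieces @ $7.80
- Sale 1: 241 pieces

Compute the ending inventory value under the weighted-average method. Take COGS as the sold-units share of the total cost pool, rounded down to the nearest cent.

Sale 1, sell 241: 241/612 × $5,732.70 → $2,257.48
Ending inventory (cost pool remaining) = $3,475.22

Ending inventory = $3,475.22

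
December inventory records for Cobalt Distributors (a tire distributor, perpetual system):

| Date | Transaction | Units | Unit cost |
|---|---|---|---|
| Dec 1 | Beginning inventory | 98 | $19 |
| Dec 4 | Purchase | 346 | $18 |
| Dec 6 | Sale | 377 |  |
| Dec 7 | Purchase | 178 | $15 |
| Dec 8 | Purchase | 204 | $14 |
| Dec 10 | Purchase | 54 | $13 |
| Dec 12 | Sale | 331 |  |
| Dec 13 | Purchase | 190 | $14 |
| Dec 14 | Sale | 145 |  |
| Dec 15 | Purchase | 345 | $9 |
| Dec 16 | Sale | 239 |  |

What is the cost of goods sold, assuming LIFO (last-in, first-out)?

Dec 6, 377 sold [LIFO — newest first]: 346 @ $18 + 31 @ $19 = $6,817
Dec 12, 331 sold [LIFO — newest first]: 54 @ $13 + 204 @ $14 + 73 @ $15 = $4,653
Dec 14, 145 sold [LIFO — newest first]: 145 @ $14 = $2,030
Dec 16, 239 sold [LIFO — newest first]: 239 @ $9 = $2,151
Total COGS = $6,817 + $4,653 + $2,030 + $2,151 = $15,651
Ending inventory: 67 @ $19 + 105 @ $15 + 45 @ $14 + 106 @ $9 = $4,432
Check: goods available $20,083 = COGS $15,651 + ending $4,432

COGS = $15,651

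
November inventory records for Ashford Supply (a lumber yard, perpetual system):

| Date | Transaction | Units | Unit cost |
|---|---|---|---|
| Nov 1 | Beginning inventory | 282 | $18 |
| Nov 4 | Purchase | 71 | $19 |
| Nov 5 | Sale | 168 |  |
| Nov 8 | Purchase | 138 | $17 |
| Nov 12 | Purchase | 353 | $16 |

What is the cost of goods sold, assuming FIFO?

COGS = $3,024

Nov 5, 168 sold [FIFO — oldest first]: 168 @ $18 = $3,024
Ending inventory: 114 @ $18 + 71 @ $19 + 138 @ $17 + 353 @ $16 = $11,395
Check: goods available $14,419 = COGS $3,024 + ending $11,395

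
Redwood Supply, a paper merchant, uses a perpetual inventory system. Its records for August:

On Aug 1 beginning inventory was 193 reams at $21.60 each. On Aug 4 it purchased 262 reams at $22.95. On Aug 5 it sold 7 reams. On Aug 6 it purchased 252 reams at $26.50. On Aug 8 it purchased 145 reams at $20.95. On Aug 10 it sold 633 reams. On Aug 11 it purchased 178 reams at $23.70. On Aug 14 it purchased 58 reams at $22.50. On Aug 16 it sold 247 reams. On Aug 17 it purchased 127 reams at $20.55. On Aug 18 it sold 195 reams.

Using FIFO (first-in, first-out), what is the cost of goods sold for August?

COGS = $25,286.05

Aug 5, 7 sold [FIFO — oldest first]: 7 @ $21.60 = $151.20
Aug 10, 633 sold [FIFO — oldest first]: 186 @ $21.60 + 262 @ $22.95 + 185 @ $26.50 = $14,933.00
Aug 16, 247 sold [FIFO — oldest first]: 67 @ $26.50 + 145 @ $20.95 + 35 @ $23.70 = $5,642.75
Aug 18, 195 sold [FIFO — oldest first]: 143 @ $23.70 + 52 @ $22.50 = $4,559.10
Total COGS = $151.20 + $14,933.00 + $5,642.75 + $4,559.10 = $25,286.05
Ending inventory: 6 @ $22.50 + 127 @ $20.55 = $2,744.85
Check: goods available $28,030.90 = COGS $25,286.05 + ending $2,744.85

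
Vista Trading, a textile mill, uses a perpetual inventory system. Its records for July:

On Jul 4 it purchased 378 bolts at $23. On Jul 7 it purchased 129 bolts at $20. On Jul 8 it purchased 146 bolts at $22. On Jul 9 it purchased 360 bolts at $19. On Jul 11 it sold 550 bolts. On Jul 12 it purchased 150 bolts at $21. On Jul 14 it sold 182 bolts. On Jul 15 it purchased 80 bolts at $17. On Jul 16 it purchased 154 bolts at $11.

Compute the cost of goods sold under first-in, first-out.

COGS = $15,987

Jul 11, 550 sold [FIFO — oldest first]: 378 @ $23 + 129 @ $20 + 43 @ $22 = $12,220
Jul 14, 182 sold [FIFO — oldest first]: 103 @ $22 + 79 @ $19 = $3,767
Total COGS = $12,220 + $3,767 = $15,987
Ending inventory: 281 @ $19 + 150 @ $21 + 80 @ $17 + 154 @ $11 = $11,543
Check: goods available $27,530 = COGS $15,987 + ending $11,543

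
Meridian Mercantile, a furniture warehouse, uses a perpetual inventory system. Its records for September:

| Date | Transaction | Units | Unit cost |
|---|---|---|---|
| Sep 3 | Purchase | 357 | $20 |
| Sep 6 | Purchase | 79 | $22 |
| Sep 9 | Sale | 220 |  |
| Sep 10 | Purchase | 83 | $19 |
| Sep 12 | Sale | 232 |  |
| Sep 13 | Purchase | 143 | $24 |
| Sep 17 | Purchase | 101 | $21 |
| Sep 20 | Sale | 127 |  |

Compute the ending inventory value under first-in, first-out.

Sep 9, 220 sold [FIFO — oldest first]: 220 @ $20 = $4,400
Sep 12, 232 sold [FIFO — oldest first]: 137 @ $20 + 79 @ $22 + 16 @ $19 = $4,782
Sep 20, 127 sold [FIFO — oldest first]: 67 @ $19 + 60 @ $24 = $2,713
Total COGS = $4,400 + $4,782 + $2,713 = $11,895
Ending inventory: 83 @ $24 + 101 @ $21 = $4,113

Ending inventory = $4,113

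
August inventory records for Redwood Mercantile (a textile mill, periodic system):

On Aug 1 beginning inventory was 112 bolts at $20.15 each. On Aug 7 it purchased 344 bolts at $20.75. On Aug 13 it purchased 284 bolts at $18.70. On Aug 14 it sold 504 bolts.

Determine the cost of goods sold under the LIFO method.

Aug 14, 504 sold [LIFO — newest first]: 284 @ $18.70 + 220 @ $20.75 = $9,875.80
Ending inventory: 112 @ $20.15 + 124 @ $20.75 = $4,829.80

COGS = $9,875.80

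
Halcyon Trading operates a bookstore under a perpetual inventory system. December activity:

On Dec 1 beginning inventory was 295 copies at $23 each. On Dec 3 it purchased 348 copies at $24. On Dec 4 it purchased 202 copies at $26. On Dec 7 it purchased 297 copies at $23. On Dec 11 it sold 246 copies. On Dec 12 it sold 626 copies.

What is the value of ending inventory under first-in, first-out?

Ending inventory = $6,210

Dec 11, 246 sold [FIFO — oldest first]: 246 @ $23 = $5,658
Dec 12, 626 sold [FIFO — oldest first]: 49 @ $23 + 348 @ $24 + 202 @ $26 + 27 @ $23 = $15,352
Total COGS = $5,658 + $15,352 = $21,010
Ending inventory: 270 @ $23 = $6,210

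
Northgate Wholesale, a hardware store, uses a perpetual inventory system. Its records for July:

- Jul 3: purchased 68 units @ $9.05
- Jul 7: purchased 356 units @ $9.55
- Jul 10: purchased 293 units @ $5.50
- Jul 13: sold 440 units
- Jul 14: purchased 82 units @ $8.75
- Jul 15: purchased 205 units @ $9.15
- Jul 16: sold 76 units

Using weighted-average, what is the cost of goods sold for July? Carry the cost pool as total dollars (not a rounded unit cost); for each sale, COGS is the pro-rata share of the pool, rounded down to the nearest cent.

After Jul 3: 68 on hand, pool $615.40 (≈ $9.0500 each)
After Jul 7: 424 on hand, pool $4,015.20 (≈ $9.4698 each)
After Jul 10: 717 on hand, pool $5,626.70 (≈ $7.8476 each)
Jul 13, sell 440: 440/717 × $5,626.70 → $3,452.92
After Jul 14: 359 on hand, pool $2,891.28 (≈ $8.0537 each)
After Jul 15: 564 on hand, pool $4,767.03 (≈ $8.4522 each)
Jul 16, sell 76: 76/564 × $4,767.03 → $642.36
Total COGS = $3,452.92 + $642.36 = $4,095.28
Ending inventory (cost pool remaining) = $4,124.67
Check: goods available $8,219.95 = COGS $4,095.28 + ending $4,124.67

COGS = $4,095.28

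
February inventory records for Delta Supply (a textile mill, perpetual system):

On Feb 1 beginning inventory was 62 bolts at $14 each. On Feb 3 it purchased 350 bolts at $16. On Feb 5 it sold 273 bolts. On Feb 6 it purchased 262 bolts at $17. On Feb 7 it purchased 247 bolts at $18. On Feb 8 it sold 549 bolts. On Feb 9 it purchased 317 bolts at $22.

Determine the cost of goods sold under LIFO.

Feb 5, 273 sold [LIFO — newest first]: 273 @ $16 = $4,368
Feb 8, 549 sold [LIFO — newest first]: 247 @ $18 + 262 @ $17 + 40 @ $16 = $9,540
Total COGS = $4,368 + $9,540 = $13,908
Ending inventory: 62 @ $14 + 37 @ $16 + 317 @ $22 = $8,434

COGS = $13,908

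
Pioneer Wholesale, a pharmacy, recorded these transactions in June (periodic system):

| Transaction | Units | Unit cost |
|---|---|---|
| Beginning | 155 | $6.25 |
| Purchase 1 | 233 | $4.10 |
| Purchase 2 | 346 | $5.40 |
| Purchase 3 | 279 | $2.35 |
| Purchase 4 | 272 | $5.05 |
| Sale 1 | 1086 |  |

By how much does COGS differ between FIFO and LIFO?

$144.20

FIFO COGS: 155 @ $6.25 + 233 @ $4.10 + 346 @ $5.40 + 279 @ $2.35 + 73 @ $5.05 = $4,816.75
LIFO COGS: 272 @ $5.05 + 279 @ $2.35 + 346 @ $5.40 + 189 @ $4.10 = $4,672.55
Difference = |$4,816.75 − $4,672.55| = $144.20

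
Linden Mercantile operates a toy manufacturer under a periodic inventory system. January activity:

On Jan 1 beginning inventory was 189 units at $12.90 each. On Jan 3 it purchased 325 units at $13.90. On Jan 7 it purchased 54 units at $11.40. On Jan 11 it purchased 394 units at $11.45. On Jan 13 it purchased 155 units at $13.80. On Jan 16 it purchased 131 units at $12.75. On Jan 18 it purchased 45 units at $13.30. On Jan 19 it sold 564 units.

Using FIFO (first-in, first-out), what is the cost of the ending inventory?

Jan 19, 564 sold [FIFO — oldest first]: 189 @ $12.90 + 325 @ $13.90 + 50 @ $11.40 = $7,525.60
Ending inventory: 4 @ $11.40 + 394 @ $11.45 + 155 @ $13.80 + 131 @ $12.75 + 45 @ $13.30 = $8,964.65
Check: goods available $16,490.25 = COGS $7,525.60 + ending $8,964.65

Ending inventory = $8,964.65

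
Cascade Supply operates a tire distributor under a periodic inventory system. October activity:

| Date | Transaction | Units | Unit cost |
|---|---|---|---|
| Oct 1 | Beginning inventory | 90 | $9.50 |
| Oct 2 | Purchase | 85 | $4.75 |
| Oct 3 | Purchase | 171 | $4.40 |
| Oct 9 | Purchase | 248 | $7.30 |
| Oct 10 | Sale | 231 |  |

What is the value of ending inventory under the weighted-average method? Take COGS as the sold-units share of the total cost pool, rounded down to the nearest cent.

Ending inventory = $2,335.40

Oct 10, sell 231: 231/594 × $3,821.55 → $1,486.15
Ending inventory (cost pool remaining) = $2,335.40
Check: goods available $3,821.55 = COGS $1,486.15 + ending $2,335.40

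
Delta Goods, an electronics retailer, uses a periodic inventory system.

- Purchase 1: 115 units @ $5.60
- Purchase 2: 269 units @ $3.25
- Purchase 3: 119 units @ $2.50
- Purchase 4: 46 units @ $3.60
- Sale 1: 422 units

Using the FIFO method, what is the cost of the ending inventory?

Ending inventory = $368.10

Sale 1 (422) [FIFO — oldest first]: 115 @ $5.60 + 269 @ $3.25 + 38 @ $2.50 = $1,613.25
Ending inventory: 81 @ $2.50 + 46 @ $3.60 = $368.10
Check: goods available $1,981.35 = COGS $1,613.25 + ending $368.10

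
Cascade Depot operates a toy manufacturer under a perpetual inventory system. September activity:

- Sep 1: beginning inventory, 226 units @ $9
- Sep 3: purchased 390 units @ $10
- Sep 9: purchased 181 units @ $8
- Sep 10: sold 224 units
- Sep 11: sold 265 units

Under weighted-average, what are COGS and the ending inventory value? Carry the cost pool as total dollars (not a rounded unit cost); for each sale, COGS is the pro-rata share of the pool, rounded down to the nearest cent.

After Sep 1: 226 on hand, pool $2,034.00 (≈ $9.0000 each)
After Sep 3: 616 on hand, pool $5,934.00 (≈ $9.6331 each)
After Sep 9: 797 on hand, pool $7,382.00 (≈ $9.2622 each)
Sep 10, sell 224: 224/797 × $7,382.00 → $2,074.74
Sep 11, sell 265: 265/573 × $5,307.26 → $2,454.49
Total COGS = $2,074.74 + $2,454.49 = $4,529.23
Ending inventory (cost pool remaining) = $2,852.77
Check: goods available $7,382.00 = COGS $4,529.23 + ending $2,852.77

COGS = $4,529.23; ending inventory = $2,852.77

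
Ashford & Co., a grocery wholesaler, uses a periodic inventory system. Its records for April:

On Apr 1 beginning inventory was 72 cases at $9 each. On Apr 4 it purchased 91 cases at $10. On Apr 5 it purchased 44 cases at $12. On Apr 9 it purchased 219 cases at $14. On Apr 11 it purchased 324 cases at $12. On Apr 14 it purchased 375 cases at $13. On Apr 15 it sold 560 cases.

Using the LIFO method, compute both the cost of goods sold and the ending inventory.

Apr 15, 560 sold [LIFO — newest first]: 375 @ $13 + 185 @ $12 = $7,095
Ending inventory: 72 @ $9 + 91 @ $10 + 44 @ $12 + 219 @ $14 + 139 @ $12 = $6,820

COGS = $7,095; ending inventory = $6,820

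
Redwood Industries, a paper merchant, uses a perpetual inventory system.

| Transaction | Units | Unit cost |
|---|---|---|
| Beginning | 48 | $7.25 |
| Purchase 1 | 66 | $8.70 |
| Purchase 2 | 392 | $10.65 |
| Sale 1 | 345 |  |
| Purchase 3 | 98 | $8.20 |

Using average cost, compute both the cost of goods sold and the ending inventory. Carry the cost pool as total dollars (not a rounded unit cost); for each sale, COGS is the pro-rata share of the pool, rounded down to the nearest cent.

COGS = $3,475.22; ending inventory = $2,425.38

After Beginning: 48 on hand, pool $348.00 (≈ $7.2500 each)
After Purchase 1: 114 on hand, pool $922.20 (≈ $8.0895 each)
After Purchase 2: 506 on hand, pool $5,097.00 (≈ $10.0731 each)
Sale 1, sell 345: 345/506 × $5,097.00 → $3,475.22
After Purchase 3: 259 on hand, pool $2,425.38 (≈ $9.3644 each)
Ending inventory (cost pool remaining) = $2,425.38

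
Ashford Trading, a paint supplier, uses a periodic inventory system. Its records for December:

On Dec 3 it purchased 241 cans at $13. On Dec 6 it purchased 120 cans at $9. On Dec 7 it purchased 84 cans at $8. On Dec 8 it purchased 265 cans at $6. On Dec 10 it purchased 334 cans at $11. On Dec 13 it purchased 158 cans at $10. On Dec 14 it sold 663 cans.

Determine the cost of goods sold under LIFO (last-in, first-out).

Dec 14, 663 sold [LIFO — newest first]: 158 @ $10 + 334 @ $11 + 171 @ $6 = $6,280
Ending inventory: 241 @ $13 + 120 @ $9 + 84 @ $8 + 94 @ $6 = $5,449

COGS = $6,280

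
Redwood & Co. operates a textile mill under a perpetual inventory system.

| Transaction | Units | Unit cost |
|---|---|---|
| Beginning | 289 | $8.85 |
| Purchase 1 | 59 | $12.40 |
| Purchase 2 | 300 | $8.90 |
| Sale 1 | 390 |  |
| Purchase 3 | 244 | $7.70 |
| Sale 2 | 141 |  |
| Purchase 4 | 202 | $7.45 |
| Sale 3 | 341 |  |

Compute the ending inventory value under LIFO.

Ending inventory = $1,964.70

Sale 1 (390) [LIFO — newest first]: 300 @ $8.90 + 59 @ $12.40 + 31 @ $8.85 = $3,675.95
Sale 2 (141) [LIFO — newest first]: 141 @ $7.70 = $1,085.70
Sale 3 (341) [LIFO — newest first]: 202 @ $7.45 + 103 @ $7.70 + 36 @ $8.85 = $2,616.60
Total COGS = $3,675.95 + $1,085.70 + $2,616.60 = $7,378.25
Ending inventory: 222 @ $8.85 = $1,964.70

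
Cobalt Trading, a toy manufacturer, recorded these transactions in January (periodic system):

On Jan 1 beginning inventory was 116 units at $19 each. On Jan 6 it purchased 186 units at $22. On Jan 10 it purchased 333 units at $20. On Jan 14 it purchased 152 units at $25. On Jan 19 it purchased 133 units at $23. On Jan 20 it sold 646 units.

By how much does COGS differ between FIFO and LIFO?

FIFO COGS: 116 @ $19 + 186 @ $22 + 333 @ $20 + 11 @ $25 = $13,231
LIFO COGS: 133 @ $23 + 152 @ $25 + 333 @ $20 + 28 @ $22 = $14,135
Difference = |$13,231 − $14,135| = $904

$904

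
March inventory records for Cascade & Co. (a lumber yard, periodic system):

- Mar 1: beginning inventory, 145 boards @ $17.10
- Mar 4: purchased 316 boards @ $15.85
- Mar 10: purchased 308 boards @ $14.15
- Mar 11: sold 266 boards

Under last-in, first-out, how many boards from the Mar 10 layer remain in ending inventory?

Mar 11, 266 sold [LIFO — newest first]: 266 @ $14.15 = $3,763.90
Ending inventory: 145 @ $17.10 + 316 @ $15.85 + 42 @ $14.15 = $8,082.40
Check: goods available $11,846.30 = COGS $3,763.90 + ending $8,082.40

42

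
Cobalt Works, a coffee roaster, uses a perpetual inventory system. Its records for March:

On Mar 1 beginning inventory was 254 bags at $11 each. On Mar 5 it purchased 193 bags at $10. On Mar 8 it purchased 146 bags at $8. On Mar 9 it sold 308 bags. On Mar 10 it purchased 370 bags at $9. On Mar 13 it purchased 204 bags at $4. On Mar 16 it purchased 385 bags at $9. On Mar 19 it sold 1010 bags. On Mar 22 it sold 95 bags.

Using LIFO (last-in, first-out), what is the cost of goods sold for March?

Mar 9, 308 sold [LIFO — newest first]: 146 @ $8 + 162 @ $10 = $2,788
Mar 19, 1010 sold [LIFO — newest first]: 385 @ $9 + 204 @ $4 + 370 @ $9 + 31 @ $10 + 20 @ $11 = $8,141
Mar 22, 95 sold [LIFO — newest first]: 95 @ $11 = $1,045
Total COGS = $2,788 + $8,141 + $1,045 = $11,974
Ending inventory: 139 @ $11 = $1,529

COGS = $11,974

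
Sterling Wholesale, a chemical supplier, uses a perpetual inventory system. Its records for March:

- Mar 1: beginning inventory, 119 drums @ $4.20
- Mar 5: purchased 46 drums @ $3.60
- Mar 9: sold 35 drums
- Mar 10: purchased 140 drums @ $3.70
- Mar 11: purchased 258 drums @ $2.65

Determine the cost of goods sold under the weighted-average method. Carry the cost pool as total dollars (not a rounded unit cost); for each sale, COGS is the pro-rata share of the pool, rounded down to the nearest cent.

After Mar 1: 119 on hand, pool $499.80 (≈ $4.2000 each)
After Mar 5: 165 on hand, pool $665.40 (≈ $4.0327 each)
Mar 9, sell 35: 35/165 × $665.40 → $141.14
After Mar 10: 270 on hand, pool $1,042.26 (≈ $3.8602 each)
After Mar 11: 528 on hand, pool $1,725.96 (≈ $3.2689 each)
Ending inventory (cost pool remaining) = $1,725.96
Check: goods available $1,867.10 = COGS $141.14 + ending $1,725.96

COGS = $141.14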